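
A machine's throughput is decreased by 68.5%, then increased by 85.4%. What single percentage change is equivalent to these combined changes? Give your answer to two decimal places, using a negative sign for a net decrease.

The combined multiplier is 0.315 × 1.854 = 0.58401.
That corresponds to a decrease of 41.60%.

-41.60%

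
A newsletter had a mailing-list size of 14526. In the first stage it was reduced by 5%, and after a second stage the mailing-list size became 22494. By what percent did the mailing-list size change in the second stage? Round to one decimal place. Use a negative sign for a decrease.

63.0%

After the first stage: 14526 × 0.95 = 13799.7.
Second-stage multiplier: 22494 ÷ 13799.7 ≈ 1.63004.
That is a change of 63.0%.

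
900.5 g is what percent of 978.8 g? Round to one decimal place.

92.0%

900.5 g ÷ 978.8 g ≈ 92.0%.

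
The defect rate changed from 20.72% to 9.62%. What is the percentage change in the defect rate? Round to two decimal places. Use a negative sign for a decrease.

The change is 9.62 − 20.72 = -11.10 percentage points.
Relative to the original 20.72%, that is -11.10 ÷ 20.72 ≈ -53.57%.

-53.57%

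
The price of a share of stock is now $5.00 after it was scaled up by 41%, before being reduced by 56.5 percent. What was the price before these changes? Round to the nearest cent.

$8.15

Undoing the 56.5% decrease: $5.00 ÷ 0.435 ≈ $11.494253.
Undoing the 41% increase: $11.494253 ÷ 1.41 ≈ $8.15.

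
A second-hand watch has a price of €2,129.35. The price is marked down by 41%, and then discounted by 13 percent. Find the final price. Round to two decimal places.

€1,093.00

41% decrease: €2,129.35 × 0.59 = €1256.3165.
After the 13% decrease: €1256.3165 × 0.87 = €1092.995355 ≈ €1,093.00.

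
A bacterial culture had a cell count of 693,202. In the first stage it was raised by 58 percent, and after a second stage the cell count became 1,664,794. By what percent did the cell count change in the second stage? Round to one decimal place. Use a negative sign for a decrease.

52.0%

After the first stage: 693,202 × 1.58 = 1095259.16.
Second-stage multiplier: 1,664,794 ÷ 1095259.16 ≈ 1.52.
That is a change of 52.0%.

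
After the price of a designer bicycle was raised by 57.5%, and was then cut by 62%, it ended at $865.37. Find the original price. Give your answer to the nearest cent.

$1,445.90

Undoing the 62% decrease: $865.37 ÷ 0.38 ≈ $2277.289474.
Undoing the 57.5% increase: $2277.289474 ÷ 1.575 ≈ $1,445.90.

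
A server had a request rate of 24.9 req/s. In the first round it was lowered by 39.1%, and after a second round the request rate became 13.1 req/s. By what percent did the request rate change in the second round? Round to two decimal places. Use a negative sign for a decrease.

After the first round: 24.9 × 0.609 = 15.1641.
Second-round multiplier: 13.1 ÷ 15.1641 ≈ 0.863882.
That is a change of -13.61%.

-13.61%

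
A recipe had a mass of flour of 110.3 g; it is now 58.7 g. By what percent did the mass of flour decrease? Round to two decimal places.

46.78%

Change: 58.7 − 110.3 = -51.6.
Relative to the original: -51.6 ÷ 110.3 ≈ -46.78%.
So the mass of flour decreased by 46.78%.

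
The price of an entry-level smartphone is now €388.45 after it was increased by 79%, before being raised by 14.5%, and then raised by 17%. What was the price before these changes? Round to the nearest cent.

€161.99

The overall multiplier applied was 1.79 × 1.145 × 1.17 = 2.3979735.
So the original price was €388.45 ÷ 2.3979735 ≈ €161.99.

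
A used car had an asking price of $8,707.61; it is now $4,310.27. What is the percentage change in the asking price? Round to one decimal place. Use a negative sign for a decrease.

-50.5%

Change: $4,310.27 − $8,707.61 = -$4,397.34.
Relative to the original: -$4,397.34 ÷ $8,707.61 ≈ -50.5%.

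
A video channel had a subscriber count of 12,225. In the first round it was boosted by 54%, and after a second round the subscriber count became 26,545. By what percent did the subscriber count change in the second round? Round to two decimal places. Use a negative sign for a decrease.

41.00%

After the first round: 12,225 × 1.54 = 18826.5.
Second-round multiplier: 26,545 ÷ 18826.5 ≈ 1.409981.
That is a change of 41.00%.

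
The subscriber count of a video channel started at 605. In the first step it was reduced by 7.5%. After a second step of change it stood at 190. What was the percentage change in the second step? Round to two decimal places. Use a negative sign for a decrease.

-66.05%

After the first step: 605 × 0.925 = 559.625.
Second-step multiplier: 190 ÷ 559.625 ≈ 0.339513.
That is a change of -66.05%.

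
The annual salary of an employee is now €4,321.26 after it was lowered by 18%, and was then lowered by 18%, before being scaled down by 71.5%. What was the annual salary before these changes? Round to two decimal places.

Undoing the 71.5% decrease: €4,321.26 ÷ 0.285 ≈ €15162.315789.
Undoing the 18% decrease: €15162.315789 ÷ 0.82 ≈ €18490.629011.
Undoing the 18% decrease: €18490.629011 ÷ 0.82 ≈ €22,549.55.

€22,549.55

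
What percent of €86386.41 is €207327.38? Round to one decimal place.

240.0%

€207327.38 ÷ €86386.41 ≈ 240.0%.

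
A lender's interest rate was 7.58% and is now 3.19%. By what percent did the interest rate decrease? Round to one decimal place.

The change is 3.19 − 7.58 = -4.39 percentage points.
Relative to the original 7.58%, that is -4.39 ÷ 7.58 ≈ -57.9%.
So the interest rate fell by 57.9%.

57.9%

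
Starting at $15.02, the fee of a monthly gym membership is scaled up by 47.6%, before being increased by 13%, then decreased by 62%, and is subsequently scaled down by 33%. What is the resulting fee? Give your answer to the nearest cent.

Each change multiplies by a factor: 1.476 × 1.13 × 0.38 × 0.67 = 0.424642248.
$15.02 × 0.424642248 = $6.37812656496 ≈ $6.38.

$6.38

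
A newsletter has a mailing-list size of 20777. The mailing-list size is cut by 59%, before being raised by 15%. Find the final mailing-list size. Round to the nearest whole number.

After the 59% decrease: 20777 × 0.41 = 8518.57.
15% increase: 8518.57 × 1.15 = 9796.3555 ≈ 9796.

9796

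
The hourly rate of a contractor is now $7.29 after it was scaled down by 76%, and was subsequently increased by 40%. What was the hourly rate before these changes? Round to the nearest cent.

Undoing the 40% increase: $7.29 ÷ 1.4 ≈ $5.207143.
Undoing the 76% decrease: $5.207143 ÷ 0.24 ≈ $21.70.

$21.70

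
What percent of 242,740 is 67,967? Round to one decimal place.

28.0%

67,967 ÷ 242,740 ≈ 28.0%.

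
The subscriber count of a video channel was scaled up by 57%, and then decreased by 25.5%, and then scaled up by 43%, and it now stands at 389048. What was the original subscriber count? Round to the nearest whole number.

232601

Undoing the 43% increase: 389048 ÷ 1.43 ≈ 272061.538462.
Undoing the 25.5% decrease: 272061.538462 ÷ 0.745 ≈ 365183.273103.
Undoing the 57% increase: 365183.273103 ÷ 1.57 ≈ 232601.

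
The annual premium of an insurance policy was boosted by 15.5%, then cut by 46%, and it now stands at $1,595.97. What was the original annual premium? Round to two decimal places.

The overall multiplier applied was 1.155 × 0.54 = 0.6237.
So the original annual premium was $1,595.97 ÷ 0.6237 ≈ $2,558.87.

$2,558.87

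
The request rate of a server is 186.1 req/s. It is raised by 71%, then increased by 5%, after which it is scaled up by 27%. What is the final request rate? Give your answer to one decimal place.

Apply the 71% increase: 186.1 × 1.71 = 318.231.
After the 5% increase: 318.231 × 1.05 = 334.14255.
After the 27% increase: 334.14255 × 1.27 = 424.3610385 ≈ 424.4.

424.4 req/s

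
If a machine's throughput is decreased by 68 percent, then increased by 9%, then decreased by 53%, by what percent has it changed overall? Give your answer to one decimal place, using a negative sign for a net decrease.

A 68% decrease multiplies by 0.32.
Then a 9% increase: 0.32 × 1.09 = 0.3488.
Then a 53% decrease: 0.3488 × 0.47 = 0.163936.
Overall factor 0.163936, i.e. -83.6%.

-83.6%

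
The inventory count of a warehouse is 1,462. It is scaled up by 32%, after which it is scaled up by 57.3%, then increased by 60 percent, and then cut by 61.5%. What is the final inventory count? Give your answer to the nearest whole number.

After the 32% increase: 1,462 × 1.32 = 1929.84.
57.3% increase: 1929.84 × 1.573 = 3035.63832.
After the 60% increase: 3035.63832 × 1.6 = 4857.021312.
61.5% decrease: 4857.021312 × 0.385 = 1869.95320512 ≈ 1,870.

1,870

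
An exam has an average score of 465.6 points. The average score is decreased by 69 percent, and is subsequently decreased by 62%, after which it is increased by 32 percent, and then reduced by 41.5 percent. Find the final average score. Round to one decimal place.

42.4 points

Apply the 69% decrease: 465.6 × 0.31 = 144.336.
After the 62% decrease: 144.336 × 0.38 = 54.84768.
After the 32% increase: 54.84768 × 1.32 = 72.3989376.
41.5% decrease: 72.3989376 × 0.585 = 42.353378496 ≈ 42.4.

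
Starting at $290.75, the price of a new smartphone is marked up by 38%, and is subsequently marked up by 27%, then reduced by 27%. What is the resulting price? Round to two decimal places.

$371.98

Apply the 38% increase: $290.75 × 1.38 = $401.235.
27% increase: $401.235 × 1.27 = $509.56845.
After the 27% decrease: $509.56845 × 0.73 = $371.9849685 ≈ $371.98.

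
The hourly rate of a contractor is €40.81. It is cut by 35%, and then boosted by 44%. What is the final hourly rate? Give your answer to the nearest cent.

€38.20

35% decrease: €40.81 × 0.65 = €26.5265.
Apply the 44% increase: €26.5265 × 1.44 = €38.19816 ≈ €38.20.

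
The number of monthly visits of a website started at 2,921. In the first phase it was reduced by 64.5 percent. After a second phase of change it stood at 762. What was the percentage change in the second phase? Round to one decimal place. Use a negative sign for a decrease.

-26.5%

After the first phase: 2,921 × 0.355 = 1036.955.
Second-phase multiplier: 762 ÷ 1036.955 ≈ 0.73484.
That is a change of -26.5%.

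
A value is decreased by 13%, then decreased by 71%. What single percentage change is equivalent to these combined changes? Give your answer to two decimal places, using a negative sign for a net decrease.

-74.77%

The combined multiplier is 0.87 × 0.29 = 0.2523.
That corresponds to a decrease of 74.77%.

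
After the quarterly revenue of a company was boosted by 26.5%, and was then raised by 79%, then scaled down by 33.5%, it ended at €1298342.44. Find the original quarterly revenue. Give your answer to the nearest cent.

€862231.83

Undoing the 33.5% decrease: €1298342.44 ÷ 0.665 ≈ €1952394.646617.
Undoing the 79% increase: €1952394.646617 ÷ 1.79 ≈ €1090723.266266.
Undoing the 26.5% increase: €1090723.266266 ÷ 1.265 ≈ €862231.83.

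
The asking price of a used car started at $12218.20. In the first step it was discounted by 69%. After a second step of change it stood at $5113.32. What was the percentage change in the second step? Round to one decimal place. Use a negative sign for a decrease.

After the first step: $12218.20 × 0.31 = $3787.642.
Second-step multiplier: $5113.32 ÷ $3787.642 ≈ 1.35.
That is a change of 35.0%.

35.0%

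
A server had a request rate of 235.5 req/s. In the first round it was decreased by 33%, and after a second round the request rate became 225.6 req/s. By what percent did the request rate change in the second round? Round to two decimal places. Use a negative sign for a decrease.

42.98%

After the first round: 235.5 × 0.67 = 157.785.
Second-round multiplier: 225.6 ÷ 157.785 ≈ 1.429794.
That is a change of 42.98%.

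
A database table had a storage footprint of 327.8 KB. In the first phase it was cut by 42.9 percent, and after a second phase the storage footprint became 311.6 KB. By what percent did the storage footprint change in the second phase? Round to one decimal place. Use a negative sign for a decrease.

66.5%

After the first phase: 327.8 × 0.571 = 187.1738.
Second-phase multiplier: 311.6 ÷ 187.1738 ≈ 1.66476.
That is a change of 66.5%.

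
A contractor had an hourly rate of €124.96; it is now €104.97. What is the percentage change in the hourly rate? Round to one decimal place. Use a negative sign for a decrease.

-16.0%

Change: €104.97 − €124.96 = -€19.99.
Relative to the original: -€19.99 ÷ €124.96 ≈ -16.0%.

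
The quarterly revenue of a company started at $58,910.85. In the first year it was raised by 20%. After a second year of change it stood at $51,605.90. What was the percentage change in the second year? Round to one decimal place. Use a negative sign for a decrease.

-27.0%

After the first year: $58,910.85 × 1.2 = $70693.02.
Second-year multiplier: $51,605.90 ÷ $70693.02 ≈ 0.73.
That is a change of -27.0%.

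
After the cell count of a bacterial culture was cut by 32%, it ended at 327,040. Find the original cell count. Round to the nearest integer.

480,941

The overall multiplier applied was 0.68.
So the original cell count was 327,040 ÷ 0.68 ≈ 480,941.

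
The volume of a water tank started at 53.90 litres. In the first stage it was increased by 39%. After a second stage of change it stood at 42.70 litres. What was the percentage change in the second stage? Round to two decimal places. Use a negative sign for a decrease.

-43.01%

After the first stage: 53.90 × 1.39 = 74.921.
Second-stage multiplier: 42.70 ÷ 74.921 ≈ 0.569934.
That is a change of -43.01%.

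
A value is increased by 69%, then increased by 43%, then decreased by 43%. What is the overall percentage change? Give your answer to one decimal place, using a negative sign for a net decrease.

The combined multiplier is 1.69 × 1.43 × 0.57 = 1.377519.
That corresponds to an increase of 37.8%.

37.8%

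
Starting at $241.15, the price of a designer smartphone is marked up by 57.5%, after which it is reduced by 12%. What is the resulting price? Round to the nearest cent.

$334.23

Apply the 57.5% increase: $241.15 × 1.575 = $379.81125.
Apply the 12% decrease: $379.81125 × 0.88 = $334.2339 ≈ $334.23.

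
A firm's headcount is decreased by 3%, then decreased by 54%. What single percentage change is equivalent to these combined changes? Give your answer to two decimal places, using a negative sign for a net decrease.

A 3% decrease multiplies by 0.97.
Then a 54% decrease: 0.97 × 0.46 = 0.4462.
Overall factor 0.4462, i.e. -55.38%.

-55.38%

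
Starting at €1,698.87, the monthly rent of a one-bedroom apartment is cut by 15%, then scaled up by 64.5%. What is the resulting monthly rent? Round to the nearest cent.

Each change multiplies by a factor: 0.85 × 1.645 = 1.39825.
€1,698.87 × 1.39825 = €2375.4449775 ≈ €2,375.44.

€2,375.44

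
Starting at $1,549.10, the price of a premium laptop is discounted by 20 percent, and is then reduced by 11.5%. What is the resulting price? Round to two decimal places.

$1,096.76

Each change multiplies by a factor: 0.8 × 0.885 = 0.708.
$1,549.10 × 0.708 = $1096.7628 ≈ $1,096.76.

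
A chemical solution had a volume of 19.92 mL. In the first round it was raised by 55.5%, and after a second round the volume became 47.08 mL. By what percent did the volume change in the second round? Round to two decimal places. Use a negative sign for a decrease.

51.99%

After the first round: 19.92 × 1.555 = 30.9756.
Second-round multiplier: 47.08 ÷ 30.9756 ≈ 1.519906.
That is a change of 51.99%.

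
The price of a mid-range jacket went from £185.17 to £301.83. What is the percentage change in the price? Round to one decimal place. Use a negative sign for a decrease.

Change: £301.83 − £185.17 = £116.66.
Relative to the original: £116.66 ÷ £185.17 ≈ 63.0%.

63.0%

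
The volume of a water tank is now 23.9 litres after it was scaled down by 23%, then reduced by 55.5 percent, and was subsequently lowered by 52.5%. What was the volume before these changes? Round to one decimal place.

146.8 litres

Undoing the 52.5% decrease: 23.9 ÷ 0.475 ≈ 50.315789.
Undoing the 55.5% decrease: 50.315789 ÷ 0.445 ≈ 113.069189.
Undoing the 23% decrease: 113.069189 ÷ 0.77 ≈ 146.8 litres.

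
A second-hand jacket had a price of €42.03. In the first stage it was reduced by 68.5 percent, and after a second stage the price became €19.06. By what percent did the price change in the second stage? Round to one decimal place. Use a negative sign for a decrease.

After the first stage: €42.03 × 0.315 = €13.23945.
Second-stage multiplier: €19.06 ÷ €13.23945 ≈ 1.43964.
That is a change of 44.0%.

44.0%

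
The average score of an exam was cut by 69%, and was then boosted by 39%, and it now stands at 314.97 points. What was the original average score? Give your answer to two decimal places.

Undoing the 39% increase: 314.97 ÷ 1.39 ≈ 226.597122.
Undoing the 69% decrease: 226.597122 ÷ 0.31 ≈ 730.96 points.

730.96 points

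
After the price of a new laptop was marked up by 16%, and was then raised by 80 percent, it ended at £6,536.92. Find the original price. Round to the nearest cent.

£3,130.71

Undoing the 80% increase: £6,536.92 ÷ 1.8 ≈ £3631.622222.
Undoing the 16% increase: £3631.622222 ÷ 1.16 ≈ £3,130.71.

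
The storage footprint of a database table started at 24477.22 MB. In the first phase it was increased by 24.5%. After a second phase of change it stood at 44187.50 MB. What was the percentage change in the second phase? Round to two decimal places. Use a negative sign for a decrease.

45.00%

After the first phase: 24477.22 × 1.245 = 30474.1389.
Second-phase multiplier: 44187.50 ÷ 30474.1389 ≈ 1.45.
That is a change of 45.00%.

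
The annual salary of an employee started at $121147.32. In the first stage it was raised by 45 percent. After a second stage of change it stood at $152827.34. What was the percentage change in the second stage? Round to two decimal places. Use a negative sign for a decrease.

-13.00%

After the first stage: $121147.32 × 1.45 = $175663.614.
Second-stage multiplier: $152827.34 ÷ $175663.614 ≈ 0.87.
That is a change of -13.00%.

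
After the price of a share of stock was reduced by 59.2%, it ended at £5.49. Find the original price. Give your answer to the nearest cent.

£13.46

The overall multiplier applied was 0.408.
So the original price was £5.49 ÷ 0.408 ≈ £13.46.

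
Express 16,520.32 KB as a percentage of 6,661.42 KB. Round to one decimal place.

16,520.32 KB ÷ 6,661.42 KB ≈ 248.0%.

248.0%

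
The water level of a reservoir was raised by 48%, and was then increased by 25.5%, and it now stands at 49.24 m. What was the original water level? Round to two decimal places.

26.51 m

Undoing the 25.5% increase: 49.24 ÷ 1.255 ≈ 39.23506.
Undoing the 48% increase: 39.23506 ÷ 1.48 ≈ 26.51 m.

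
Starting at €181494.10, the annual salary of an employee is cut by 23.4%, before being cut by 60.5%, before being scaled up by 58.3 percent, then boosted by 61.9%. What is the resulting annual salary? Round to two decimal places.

€140739.54

Each change multiplies by a factor: 0.766 × 0.395 × 1.583 × 1.619 = 0.77544969389.
€181494.10 × 0.77544969389 = €140739.544287841049 ≈ €140739.54.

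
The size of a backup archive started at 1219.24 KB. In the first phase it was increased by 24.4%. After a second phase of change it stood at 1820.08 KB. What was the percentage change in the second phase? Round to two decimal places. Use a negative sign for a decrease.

After the first phase: 1219.24 × 1.244 = 1516.73456.
Second-phase multiplier: 1820.08 ÷ 1516.73456 ≈ 1.199999.
That is a change of 20.00%.

20.00%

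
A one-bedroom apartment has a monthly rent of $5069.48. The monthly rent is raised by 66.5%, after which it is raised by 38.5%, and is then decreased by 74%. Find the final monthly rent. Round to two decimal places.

66.5% increase: $5069.48 × 1.665 = $8440.6842.
38.5% increase: $8440.6842 × 1.385 = $11690.347617.
Apply the 74% decrease: $11690.347617 × 0.26 = $3039.49038042 ≈ $3039.49.

$3039.49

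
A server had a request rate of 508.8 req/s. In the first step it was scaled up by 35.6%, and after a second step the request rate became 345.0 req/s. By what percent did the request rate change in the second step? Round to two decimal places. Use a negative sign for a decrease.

-50.00%

After the first step: 508.8 × 1.356 = 689.9328.
Second-step multiplier: 345.0 ÷ 689.9328 ≈ 0.500049.
That is a change of -50.00%.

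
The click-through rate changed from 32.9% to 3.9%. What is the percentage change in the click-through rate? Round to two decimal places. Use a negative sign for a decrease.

The change is 3.9 − 32.9 = -29.0 percentage points.
Relative to the original 32.9%, that is -29.0 ÷ 32.9 ≈ -88.15%.

-88.15%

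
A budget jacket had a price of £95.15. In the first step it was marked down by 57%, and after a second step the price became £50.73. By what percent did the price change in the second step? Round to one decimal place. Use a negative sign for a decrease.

24.0%

After the first step: £95.15 × 0.43 = £40.9145.
Second-step multiplier: £50.73 ÷ £40.9145 ≈ 1.2399.
That is a change of 24.0%.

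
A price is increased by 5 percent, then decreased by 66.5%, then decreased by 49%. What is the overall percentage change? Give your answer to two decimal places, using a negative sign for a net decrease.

-82.06%

The combined multiplier is 1.05 × 0.335 × 0.51 = 0.1793925.
That corresponds to a decrease of 82.06%.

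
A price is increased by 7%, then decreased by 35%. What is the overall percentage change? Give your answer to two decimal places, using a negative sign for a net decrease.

The combined multiplier is 1.07 × 0.65 = 0.6955.
That corresponds to a decrease of 30.45%.

-30.45%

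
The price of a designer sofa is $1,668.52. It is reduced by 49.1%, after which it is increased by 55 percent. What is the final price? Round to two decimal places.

$1,316.38

After the 49.1% decrease: $1,668.52 × 0.509 = $849.27668.
55% increase: $849.27668 × 1.55 = $1316.378854 ≈ $1,316.38.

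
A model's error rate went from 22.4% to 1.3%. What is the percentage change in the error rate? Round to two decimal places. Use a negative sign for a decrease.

The change is 1.3 − 22.4 = -21.1 percentage points.
Relative to the original 22.4%, that is -21.1 ÷ 22.4 ≈ -94.20%.

-94.20%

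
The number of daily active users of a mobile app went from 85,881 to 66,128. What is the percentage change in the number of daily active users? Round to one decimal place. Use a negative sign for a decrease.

-23.0%

Change: 66,128 − 85,881 = -19,753.
Relative to the original: -19,753 ÷ 85,881 ≈ -23.0%.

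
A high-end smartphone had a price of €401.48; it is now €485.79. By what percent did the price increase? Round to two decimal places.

21.00%

Change: €485.79 − €401.48 = €84.31.
Relative to the original: €84.31 ÷ €401.48 ≈ 21.00%.
So the price increased by 21.00%.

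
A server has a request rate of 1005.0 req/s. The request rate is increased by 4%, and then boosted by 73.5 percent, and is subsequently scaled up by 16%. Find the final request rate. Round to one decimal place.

Each change multiplies by a factor: 1.04 × 1.735 × 1.16 = 2.093104.
1005.0 × 2.093104 = 2103.56952 ≈ 2103.6.

2103.6 req/s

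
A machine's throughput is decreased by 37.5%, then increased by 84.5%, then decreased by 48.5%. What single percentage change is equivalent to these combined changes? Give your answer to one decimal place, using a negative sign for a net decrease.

The combined multiplier is 0.625 × 1.845 × 0.515 = 0.593859375.
That corresponds to a decrease of 40.6%.

-40.6%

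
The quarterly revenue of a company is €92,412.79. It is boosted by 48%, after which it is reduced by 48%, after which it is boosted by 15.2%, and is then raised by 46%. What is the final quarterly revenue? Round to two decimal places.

48% increase: €92,412.79 × 1.48 = €136770.9292.
Apply the 48% decrease: €136770.9292 × 0.52 = €71120.883184.
After the 15.2% increase: €71120.883184 × 1.152 = €81931.257427968.
46% increase: €81931.257427968 × 1.46 = €119619.63584483328 ≈ €119,619.64.

€119,619.64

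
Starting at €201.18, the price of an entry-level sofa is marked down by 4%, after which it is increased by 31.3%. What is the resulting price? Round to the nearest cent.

€253.58

Each change multiplies by a factor: 0.96 × 1.313 = 1.26048.
€201.18 × 1.26048 = €253.5833664 ≈ €253.58.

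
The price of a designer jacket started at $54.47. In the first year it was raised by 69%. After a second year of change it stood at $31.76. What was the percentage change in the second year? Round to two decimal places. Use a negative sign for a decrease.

-65.50%

After the first year: $54.47 × 1.69 = $92.0543.
Second-year multiplier: $31.76 ÷ $92.0543 ≈ 0.345014.
That is a change of -65.50%.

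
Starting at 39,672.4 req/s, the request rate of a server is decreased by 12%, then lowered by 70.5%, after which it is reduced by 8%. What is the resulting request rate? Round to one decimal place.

9,475.0 req/s

Each change multiplies by a factor: 0.88 × 0.295 × 0.92 = 0.238832.
39,672.4 × 0.238832 = 9475.0386368 ≈ 9,475.0.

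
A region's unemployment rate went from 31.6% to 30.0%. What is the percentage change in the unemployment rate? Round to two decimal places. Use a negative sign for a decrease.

-5.06%

The change is 30.0 − 31.6 = -1.6 percentage points.
Relative to the original 31.6%, that is -1.6 ÷ 31.6 ≈ -5.06%.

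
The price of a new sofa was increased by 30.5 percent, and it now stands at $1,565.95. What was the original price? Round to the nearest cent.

$1,199.96

The overall multiplier applied was 1.305.
So the original price was $1,565.95 ÷ 1.305 ≈ $1,199.96.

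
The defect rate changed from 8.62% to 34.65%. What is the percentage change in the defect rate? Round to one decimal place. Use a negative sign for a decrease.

302.0%

The change is 34.65 − 8.62 = 26.03 percentage points.
Relative to the original 8.62%, that is 26.03 ÷ 8.62 ≈ 302.0%.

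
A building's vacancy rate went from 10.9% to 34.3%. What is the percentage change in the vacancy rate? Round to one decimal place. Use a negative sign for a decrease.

214.7%

The change is 34.3 − 10.9 = 23.4 percentage points.
Relative to the original 10.9%, that is 23.4 ÷ 10.9 ≈ 214.7%.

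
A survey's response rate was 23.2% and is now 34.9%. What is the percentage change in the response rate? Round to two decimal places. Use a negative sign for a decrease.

50.43%

The change is 34.9 − 23.2 = 11.7 percentage points.
Relative to the original 23.2%, that is 11.7 ÷ 23.2 ≈ 50.43%.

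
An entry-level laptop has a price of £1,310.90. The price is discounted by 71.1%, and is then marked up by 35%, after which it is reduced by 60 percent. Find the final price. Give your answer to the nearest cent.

Apply the 71.1% decrease: £1,310.90 × 0.289 = £378.8501.
After the 35% increase: £378.8501 × 1.35 = £511.447635.
60% decrease: £511.447635 × 0.4 = £204.579054 ≈ £204.58.

£204.58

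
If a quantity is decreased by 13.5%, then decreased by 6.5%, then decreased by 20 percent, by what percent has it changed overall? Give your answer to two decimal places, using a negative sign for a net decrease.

A 13.5% decrease multiplies by 0.865.
Then a 6.5% decrease: 0.865 × 0.935 = 0.808775.
Then a 20% decrease: 0.808775 × 0.8 = 0.64702.
Overall factor 0.64702, i.e. -35.30%.

-35.30%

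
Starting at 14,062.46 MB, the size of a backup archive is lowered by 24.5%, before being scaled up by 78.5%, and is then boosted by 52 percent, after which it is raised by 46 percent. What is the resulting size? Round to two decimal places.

42,057.45 MB

Each change multiplies by a factor: 0.755 × 1.785 × 1.52 × 1.46 = 2.99076036.
14,062.46 × 2.99076036 = 42057.4479320856 ≈ 42,057.45.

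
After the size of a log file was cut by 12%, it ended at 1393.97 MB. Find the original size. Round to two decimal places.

The overall multiplier applied was 0.88.
So the original size was 1393.97 ÷ 0.88 ≈ 1584.06 MB.

1584.06 MB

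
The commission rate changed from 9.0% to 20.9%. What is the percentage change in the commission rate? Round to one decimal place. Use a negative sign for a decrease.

The change is 20.9 − 9.0 = 11.9 percentage points.
Relative to the original 9.0%, that is 11.9 ÷ 9.0 ≈ 132.2%.

132.2%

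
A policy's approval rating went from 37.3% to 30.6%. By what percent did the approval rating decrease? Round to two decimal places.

The change is 30.6 − 37.3 = -6.7 percentage points.
Relative to the original 37.3%, that is -6.7 ÷ 37.3 ≈ -17.96%.
So the approval rating fell by 17.96%.

17.96%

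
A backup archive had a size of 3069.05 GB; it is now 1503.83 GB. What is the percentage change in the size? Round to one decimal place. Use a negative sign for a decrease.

-51.0%

Change: 1503.83 − 3069.05 = -1565.22.
Relative to the original: -1565.22 ÷ 3069.05 ≈ -51.0%.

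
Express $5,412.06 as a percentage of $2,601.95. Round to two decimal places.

208.00%

$5,412.06 ÷ $2,601.95 ≈ 208.00%.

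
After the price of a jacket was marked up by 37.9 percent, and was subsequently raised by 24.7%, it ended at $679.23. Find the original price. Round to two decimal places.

$394.99

The overall multiplier applied was 1.379 × 1.247 = 1.719613.
So the original price was $679.23 ÷ 1.719613 ≈ $394.99.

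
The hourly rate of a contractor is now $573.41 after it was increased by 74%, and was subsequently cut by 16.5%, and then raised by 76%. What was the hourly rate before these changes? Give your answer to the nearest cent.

$224.24

Undoing the 76% increase: $573.41 ÷ 1.76 ≈ $325.801136.
Undoing the 16.5% decrease: $325.801136 ÷ 0.835 ≈ $390.181001.
Undoing the 74% increase: $390.181001 ÷ 1.74 ≈ $224.24.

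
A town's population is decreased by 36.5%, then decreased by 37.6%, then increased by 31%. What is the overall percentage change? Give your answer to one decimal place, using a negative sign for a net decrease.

A 36.5% decrease multiplies by 0.635.
Then a 37.6% decrease: 0.635 × 0.624 = 0.39624.
Then a 31% increase: 0.39624 × 1.31 = 0.5190744.
Overall factor 0.5190744, i.e. -48.1%.

-48.1%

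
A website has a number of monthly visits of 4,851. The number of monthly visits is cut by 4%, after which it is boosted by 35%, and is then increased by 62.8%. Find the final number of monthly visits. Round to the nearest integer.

After the 4% decrease: 4,851 × 0.96 = 4656.96.
Apply the 35% increase: 4656.96 × 1.35 = 6286.896.
62.8% increase: 6286.896 × 1.628 = 10235.066688 ≈ 10,235.

10,235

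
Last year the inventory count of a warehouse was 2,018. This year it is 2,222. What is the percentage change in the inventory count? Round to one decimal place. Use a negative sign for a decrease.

Change: 2,222 − 2,018 = 204.
Relative to the original: 204 ÷ 2,018 ≈ 10.1%.

10.1%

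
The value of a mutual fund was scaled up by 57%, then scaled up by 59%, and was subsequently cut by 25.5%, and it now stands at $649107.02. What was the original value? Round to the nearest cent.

Undoing the 25.5% decrease: $649107.02 ÷ 0.745 ≈ $871284.590604.
Undoing the 59% increase: $871284.590604 ÷ 1.59 ≈ $547977.72994.
Undoing the 57% increase: $547977.72994 ÷ 1.57 ≈ $349030.40.

$349030.40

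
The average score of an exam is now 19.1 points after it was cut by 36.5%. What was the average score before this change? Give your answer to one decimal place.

30.1 points

The overall multiplier applied was 0.635.
So the original average score was 19.1 ÷ 0.635 ≈ 30.1 points.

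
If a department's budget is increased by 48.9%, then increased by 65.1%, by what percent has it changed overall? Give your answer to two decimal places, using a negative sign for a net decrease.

145.83%

A 48.9% increase multiplies by 1.489.
Then a 65.1% increase: 1.489 × 1.651 = 2.458339.
Overall factor 2.458339, i.e. 145.83%.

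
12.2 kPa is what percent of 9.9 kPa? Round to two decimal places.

123.23%

12.2 kPa ÷ 9.9 kPa ≈ 123.23%.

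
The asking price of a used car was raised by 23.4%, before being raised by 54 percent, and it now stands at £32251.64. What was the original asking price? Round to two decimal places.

Undoing the 54% increase: £32251.64 ÷ 1.54 ≈ £20942.623377.
Undoing the 23.4% increase: £20942.623377 ÷ 1.234 ≈ £16971.33.

£16971.33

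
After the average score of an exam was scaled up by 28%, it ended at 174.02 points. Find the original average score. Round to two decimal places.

The overall multiplier applied was 1.28.
So the original average score was 174.02 ÷ 1.28 ≈ 135.95 points.

135.95 points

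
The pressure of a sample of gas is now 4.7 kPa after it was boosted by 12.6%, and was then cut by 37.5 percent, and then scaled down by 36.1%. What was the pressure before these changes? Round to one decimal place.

The overall multiplier applied was 1.126 × 0.625 × 0.639 = 0.44969625.
So the original pressure was 4.7 ÷ 0.44969625 ≈ 10.5 kPa.

10.5 kPa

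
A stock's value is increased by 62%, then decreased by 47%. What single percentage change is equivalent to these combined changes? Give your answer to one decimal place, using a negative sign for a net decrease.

A 62% increase multiplies by 1.62.
Then a 47% decrease: 1.62 × 0.53 = 0.8586.
Overall factor 0.8586, i.e. -14.1%.

-14.1%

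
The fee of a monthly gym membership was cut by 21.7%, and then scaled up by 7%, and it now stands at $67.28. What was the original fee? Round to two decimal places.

Undoing the 7% increase: $67.28 ÷ 1.07 ≈ $62.878505.
Undoing the 21.7% decrease: $62.878505 ÷ 0.783 ≈ $80.30.

$80.30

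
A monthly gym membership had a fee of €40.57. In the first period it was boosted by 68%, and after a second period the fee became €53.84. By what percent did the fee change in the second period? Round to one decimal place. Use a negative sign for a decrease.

-21.0%

After the first period: €40.57 × 1.68 = €68.1576.
Second-period multiplier: €53.84 ÷ €68.1576 ≈ 0.78993.
That is a change of -21.0%.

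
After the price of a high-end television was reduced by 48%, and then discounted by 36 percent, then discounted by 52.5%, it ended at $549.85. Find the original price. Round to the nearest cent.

$3478.30

Undoing the 52.5% decrease: $549.85 ÷ 0.475 ≈ $1157.578947.
Undoing the 36% decrease: $1157.578947 ÷ 0.64 ≈ $1808.717105.
Undoing the 48% decrease: $1808.717105 ÷ 0.52 ≈ $3478.30.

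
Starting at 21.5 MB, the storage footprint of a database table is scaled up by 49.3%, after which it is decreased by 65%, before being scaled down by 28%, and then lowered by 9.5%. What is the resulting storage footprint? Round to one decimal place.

Apply the 49.3% increase: 21.5 × 1.493 = 32.0995.
After the 65% decrease: 32.0995 × 0.35 = 11.234825.
After the 28% decrease: 11.234825 × 0.72 = 8.089074.
Apply the 9.5% decrease: 8.089074 × 0.905 = 7.32061197 ≈ 7.3.

7.3 MB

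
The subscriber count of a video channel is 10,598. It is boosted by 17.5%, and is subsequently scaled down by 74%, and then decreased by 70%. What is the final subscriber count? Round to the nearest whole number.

Apply the 17.5% increase: 10,598 × 1.175 = 12452.65.
After the 74% decrease: 12452.65 × 0.26 = 3237.689.
After the 70% decrease: 3237.689 × 0.3 = 971.3067 ≈ 971.

971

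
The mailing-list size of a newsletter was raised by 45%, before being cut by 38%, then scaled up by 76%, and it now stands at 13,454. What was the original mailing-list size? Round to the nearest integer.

Undoing the 76% increase: 13,454 ÷ 1.76 ≈ 7644.318182.
Undoing the 38% decrease: 7644.318182 ÷ 0.62 ≈ 12329.545455.
Undoing the 45% increase: 12329.545455 ÷ 1.45 ≈ 8,503.

8,503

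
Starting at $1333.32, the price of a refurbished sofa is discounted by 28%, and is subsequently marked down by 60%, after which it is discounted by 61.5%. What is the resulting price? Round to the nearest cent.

$147.84

Each change multiplies by a factor: 0.72 × 0.4 × 0.385 = 0.11088.
$1333.32 × 0.11088 = $147.8385216 ≈ $147.84.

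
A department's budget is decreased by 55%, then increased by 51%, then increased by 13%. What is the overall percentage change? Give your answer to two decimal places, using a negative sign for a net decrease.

The combined multiplier is 0.45 × 1.51 × 1.13 = 0.767835.
That corresponds to a decrease of 23.22%.

-23.22%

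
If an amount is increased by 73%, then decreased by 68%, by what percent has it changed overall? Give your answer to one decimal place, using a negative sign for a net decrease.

-44.6%

A 73% increase multiplies by 1.73.
Then a 68% decrease: 1.73 × 0.32 = 0.5536.
Overall factor 0.5536, i.e. -44.6%.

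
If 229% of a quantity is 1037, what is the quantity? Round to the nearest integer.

453

1037 ÷ 2.29 ≈ 453.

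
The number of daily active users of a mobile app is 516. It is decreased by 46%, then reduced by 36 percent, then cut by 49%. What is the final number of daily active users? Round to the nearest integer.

91

46% decrease: 516 × 0.54 = 278.64.
Apply the 36% decrease: 278.64 × 0.64 = 178.3296.
After the 49% decrease: 178.3296 × 0.51 = 90.948096 ≈ 91.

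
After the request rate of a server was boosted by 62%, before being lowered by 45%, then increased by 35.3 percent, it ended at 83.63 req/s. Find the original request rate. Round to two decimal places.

The overall multiplier applied was 1.62 × 0.55 × 1.353 = 1.205523.
So the original request rate was 83.63 ÷ 1.205523 ≈ 69.37 req/s.

69.37 req/s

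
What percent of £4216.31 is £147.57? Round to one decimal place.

3.5%

£147.57 ÷ £4216.31 ≈ 3.5%.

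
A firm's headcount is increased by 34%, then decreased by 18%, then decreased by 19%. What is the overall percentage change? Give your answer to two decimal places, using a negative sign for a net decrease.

-11.00%

A 34% increase multiplies by 1.34.
Then an 18% decrease: 1.34 × 0.82 = 1.0988.
Then a 19% decrease: 1.0988 × 0.81 = 0.890028.
Overall factor 0.890028, i.e. -11.00%.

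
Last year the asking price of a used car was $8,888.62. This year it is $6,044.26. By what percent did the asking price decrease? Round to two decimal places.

Change: $6,044.26 − $8,888.62 = -$2,844.36.
Relative to the original: -$2,844.36 ÷ $8,888.62 ≈ -32.00%.
So the asking price decreased by 32.00%.

32.00%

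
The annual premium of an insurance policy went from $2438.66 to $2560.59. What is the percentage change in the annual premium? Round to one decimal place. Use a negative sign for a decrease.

5.0%

Change: $2560.59 − $2438.66 = $121.93.
Relative to the original: $121.93 ÷ $2438.66 ≈ 5.0%.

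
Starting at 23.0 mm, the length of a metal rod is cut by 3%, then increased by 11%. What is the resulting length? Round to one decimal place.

Each change multiplies by a factor: 0.97 × 1.11 = 1.0767.
23.0 × 1.0767 = 24.7641 ≈ 24.8.

24.8 mm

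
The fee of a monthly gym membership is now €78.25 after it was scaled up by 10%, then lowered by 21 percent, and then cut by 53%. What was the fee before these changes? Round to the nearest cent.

€191.59

Undoing the 53% decrease: €78.25 ÷ 0.47 ≈ €166.489362.
Undoing the 21% decrease: €166.489362 ÷ 0.79 ≈ €210.746028.
Undoing the 10% increase: €210.746028 ÷ 1.1 ≈ €191.59.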